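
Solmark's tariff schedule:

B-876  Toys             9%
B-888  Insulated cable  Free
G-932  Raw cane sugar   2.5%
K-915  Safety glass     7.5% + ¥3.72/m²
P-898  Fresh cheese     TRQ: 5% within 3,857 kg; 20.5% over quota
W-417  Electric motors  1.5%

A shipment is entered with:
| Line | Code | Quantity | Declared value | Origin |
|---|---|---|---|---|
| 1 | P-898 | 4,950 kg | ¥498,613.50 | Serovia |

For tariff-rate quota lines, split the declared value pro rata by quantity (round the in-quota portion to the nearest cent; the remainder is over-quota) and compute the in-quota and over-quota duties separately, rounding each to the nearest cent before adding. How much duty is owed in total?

¥41,995.85

Line 1 (P-898, Serovia, 4,950 kg, ¥498,613.50):
Code P-898 is under a tariff-rate quota (threshold 3,857 kg). In-quota: 3,857 kg at 5%; over-quota: 1,093 kg at 20.5%.
Pro-rata value split: in-quota = ¥498,613.50 × 3,857/4,950 = ¥388,515.61; over-quota = ¥498,613.50 − ¥388,515.61 = ¥110,097.89.
In-quota duty = ¥388,515.61 × 5% = ¥19,425.78. Over-quota duty = ¥110,097.89 × 20.5% = ¥22,570.07.
Line duty = ¥19,425.78 + ¥22,570.07 = ¥41,995.85.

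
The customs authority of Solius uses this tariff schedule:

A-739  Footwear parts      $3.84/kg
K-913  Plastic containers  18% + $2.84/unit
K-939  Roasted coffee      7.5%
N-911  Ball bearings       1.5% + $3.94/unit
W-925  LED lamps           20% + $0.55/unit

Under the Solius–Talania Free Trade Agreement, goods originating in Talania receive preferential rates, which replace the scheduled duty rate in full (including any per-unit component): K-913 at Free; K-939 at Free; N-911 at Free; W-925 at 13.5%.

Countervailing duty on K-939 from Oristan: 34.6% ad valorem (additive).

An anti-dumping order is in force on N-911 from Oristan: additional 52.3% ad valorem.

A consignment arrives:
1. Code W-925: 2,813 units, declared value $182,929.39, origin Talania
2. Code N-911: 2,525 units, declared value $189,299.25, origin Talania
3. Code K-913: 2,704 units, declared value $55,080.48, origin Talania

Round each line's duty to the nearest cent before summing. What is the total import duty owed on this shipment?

Line 1 (W-925, Talania, 2,813 units, $182,929.39):
Base rate for W-925 is 20% + $0.55/unit.
Origin Talania qualifies under the Solius–Talania agreement and W-925 is covered: preferential rate 13.5% applies instead.
Duty = $182,929.39 × 13.5% = $24,695.47.
Line 2 (N-911, Talania, 2,525 units, $189,299.25):
Base rate for N-911 is 1.5% + $3.94/unit.
Origin Talania qualifies under the Solius–Talania agreement and N-911 is covered: preferential rate Free applies instead.
The additional-duty order on N-911 targets Oristan, not Talania; it does not apply.
Duty = $189,299.25 × 0% = $0.00.
Line 3 (K-913, Talania, 2,704 units, $55,080.48):
Base rate for K-913 is 18% + $2.84/unit.
Origin Talania qualifies under the Solius–Talania agreement and K-913 is covered: preferential rate Free applies instead.
Duty = $55,080.48 × 0% = $0.00.
Total = $24,695.47 + $0.00 + $0.00 = $24,695.47.

$24,695.47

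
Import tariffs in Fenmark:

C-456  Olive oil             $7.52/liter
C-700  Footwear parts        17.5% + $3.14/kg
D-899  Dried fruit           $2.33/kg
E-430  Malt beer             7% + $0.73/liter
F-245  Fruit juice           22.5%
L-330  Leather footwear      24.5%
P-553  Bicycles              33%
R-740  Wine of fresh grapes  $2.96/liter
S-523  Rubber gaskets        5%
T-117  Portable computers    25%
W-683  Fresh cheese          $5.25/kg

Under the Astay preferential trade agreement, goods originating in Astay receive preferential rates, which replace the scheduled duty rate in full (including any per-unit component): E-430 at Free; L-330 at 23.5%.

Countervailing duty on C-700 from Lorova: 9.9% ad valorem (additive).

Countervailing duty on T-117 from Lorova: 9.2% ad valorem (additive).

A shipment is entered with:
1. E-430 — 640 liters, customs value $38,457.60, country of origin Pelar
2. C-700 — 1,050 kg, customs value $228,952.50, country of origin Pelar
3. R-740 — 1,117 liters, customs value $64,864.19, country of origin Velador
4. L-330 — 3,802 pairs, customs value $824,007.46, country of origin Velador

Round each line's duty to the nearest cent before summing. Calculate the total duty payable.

$251,711.07

Line 1 (E-430, Pelar, 640 liters, $38,457.60):
Base rate for E-430 is 7% + $0.73/liter.
E-430 has an FTA preferential rate, but origin Pelar is not Astay; base rate stands.
Duty = $38,457.60 × 7% + 640 × $0.73 = $3,159.23.
Line 2 (C-700, Pelar, 1,050 kg, $228,952.50):
Base rate for C-700 is 17.5% + $3.14/kg.
The additional-duty order on C-700 targets Lorova, not Pelar; it does not apply.
Duty = $228,952.50 × 17.5% + 1,050 × $3.14 = $43,363.69.
Line 3 (R-740, Velador, 1,117 liters, $64,864.19):
Base rate for R-740 is $2.96/liter.
Duty = 1,117 × $2.96 = $3,306.32.
Line 4 (L-330, Velador, 3,802 pairs, $824,007.46):
Base rate for L-330 is 24.5%.
L-330 has an FTA preferential rate, but origin Velador is not Astay; base rate stands.
Duty = $824,007.46 × 24.5% = $201,881.83.
Total = $3,159.23 + $43,363.69 + $3,306.32 + $201,881.83 = $251,711.07.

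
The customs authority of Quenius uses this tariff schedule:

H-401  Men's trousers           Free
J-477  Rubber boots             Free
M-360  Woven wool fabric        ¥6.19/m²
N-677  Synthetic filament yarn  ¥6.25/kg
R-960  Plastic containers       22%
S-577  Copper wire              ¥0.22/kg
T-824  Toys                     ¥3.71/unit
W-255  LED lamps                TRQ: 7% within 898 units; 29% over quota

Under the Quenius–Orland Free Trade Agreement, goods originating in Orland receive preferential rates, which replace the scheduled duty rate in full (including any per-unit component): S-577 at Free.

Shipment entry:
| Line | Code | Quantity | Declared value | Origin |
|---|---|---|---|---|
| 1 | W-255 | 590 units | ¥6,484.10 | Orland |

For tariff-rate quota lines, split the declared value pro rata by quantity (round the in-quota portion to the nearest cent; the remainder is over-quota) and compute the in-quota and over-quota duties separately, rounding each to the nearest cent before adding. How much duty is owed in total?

Line 1 (W-255, Orland, 590 units, ¥6,484.10):
Code W-255 is under a tariff-rate quota (threshold 898 units). Quantity 590 units is within the quota, so the in-quota rate 7% applies to the full value.
Duty = ¥6,484.10 × 7% = ¥453.89.

¥453.89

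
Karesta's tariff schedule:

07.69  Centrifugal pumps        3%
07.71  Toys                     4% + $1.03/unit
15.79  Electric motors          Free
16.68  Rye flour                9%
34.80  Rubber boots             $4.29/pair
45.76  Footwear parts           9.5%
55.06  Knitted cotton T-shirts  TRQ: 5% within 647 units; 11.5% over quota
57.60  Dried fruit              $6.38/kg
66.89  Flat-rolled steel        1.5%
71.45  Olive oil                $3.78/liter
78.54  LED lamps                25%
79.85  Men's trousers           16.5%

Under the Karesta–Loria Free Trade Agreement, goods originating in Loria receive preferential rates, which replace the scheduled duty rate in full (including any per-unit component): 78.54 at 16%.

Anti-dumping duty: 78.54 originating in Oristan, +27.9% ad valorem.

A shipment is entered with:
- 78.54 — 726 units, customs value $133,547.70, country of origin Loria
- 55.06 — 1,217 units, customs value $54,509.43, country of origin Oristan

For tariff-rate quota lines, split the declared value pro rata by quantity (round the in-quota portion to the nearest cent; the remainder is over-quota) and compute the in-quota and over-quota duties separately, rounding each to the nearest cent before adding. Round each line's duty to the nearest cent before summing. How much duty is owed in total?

Line 1 (78.54, Loria, 726 units, $133,547.70):
Base rate for 78.54 is 25%.
Origin Loria qualifies under the Karesta–Loria agreement and 78.54 is covered: preferential rate 16% applies instead.
The additional-duty order on 78.54 targets Oristan, not Loria; it does not apply.
Duty = $133,547.70 × 16% = $21,367.63.
Line 2 (55.06, Oristan, 1,217 units, $54,509.43):
Code 55.06 is under a tariff-rate quota (threshold 647 units). In-quota: 647 units at 5%; over-quota: 570 units at 11.5%.
Pro-rata value split: in-quota = $54,509.43 × 647/1,217 = $28,979.13; over-quota = $54,509.43 − $28,979.13 = $25,530.30.
In-quota duty = $28,979.13 × 5% = $1,448.96. Over-quota duty = $25,530.30 × 11.5% = $2,935.98.
Line duty = $1,448.96 + $2,935.98 = $4,384.94.
Total = $21,367.63 + $4,384.94 = $25,752.57.

$25,752.57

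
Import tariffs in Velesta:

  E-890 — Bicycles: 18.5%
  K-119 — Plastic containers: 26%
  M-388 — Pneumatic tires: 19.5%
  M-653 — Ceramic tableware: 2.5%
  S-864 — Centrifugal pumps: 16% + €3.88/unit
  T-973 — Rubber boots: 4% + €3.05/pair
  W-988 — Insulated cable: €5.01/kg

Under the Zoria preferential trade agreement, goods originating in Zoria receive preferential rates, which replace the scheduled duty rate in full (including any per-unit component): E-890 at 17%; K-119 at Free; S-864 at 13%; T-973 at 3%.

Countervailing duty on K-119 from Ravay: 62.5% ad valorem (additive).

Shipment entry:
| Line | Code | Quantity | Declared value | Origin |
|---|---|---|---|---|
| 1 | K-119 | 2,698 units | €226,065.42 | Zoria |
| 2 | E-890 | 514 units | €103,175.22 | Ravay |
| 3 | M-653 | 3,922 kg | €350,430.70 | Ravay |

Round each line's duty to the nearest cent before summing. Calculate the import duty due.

€27,848.19

Line 1 (K-119, Zoria, 2,698 units, €226,065.42):
Base rate for K-119 is 26%.
Origin Zoria qualifies under the Velesta–Zoria agreement and K-119 is covered: preferential rate Free applies instead.
The additional-duty order on K-119 targets Ravay, not Zoria; it does not apply.
Duty = €226,065.42 × 0% = €0.00.
Line 2 (E-890, Ravay, 514 units, €103,175.22):
Base rate for E-890 is 18.5%.
E-890 has an FTA preferential rate, but origin Ravay is not Zoria; base rate stands.
Duty = €103,175.22 × 18.5% = €19,087.42.
Line 3 (M-653, Ravay, 3,922 kg, €350,430.70):
Base rate for M-653 is 2.5%.
Duty = €350,430.70 × 2.5% = €8,760.77.
Total = €0.00 + €19,087.42 + €8,760.77 = €27,848.19.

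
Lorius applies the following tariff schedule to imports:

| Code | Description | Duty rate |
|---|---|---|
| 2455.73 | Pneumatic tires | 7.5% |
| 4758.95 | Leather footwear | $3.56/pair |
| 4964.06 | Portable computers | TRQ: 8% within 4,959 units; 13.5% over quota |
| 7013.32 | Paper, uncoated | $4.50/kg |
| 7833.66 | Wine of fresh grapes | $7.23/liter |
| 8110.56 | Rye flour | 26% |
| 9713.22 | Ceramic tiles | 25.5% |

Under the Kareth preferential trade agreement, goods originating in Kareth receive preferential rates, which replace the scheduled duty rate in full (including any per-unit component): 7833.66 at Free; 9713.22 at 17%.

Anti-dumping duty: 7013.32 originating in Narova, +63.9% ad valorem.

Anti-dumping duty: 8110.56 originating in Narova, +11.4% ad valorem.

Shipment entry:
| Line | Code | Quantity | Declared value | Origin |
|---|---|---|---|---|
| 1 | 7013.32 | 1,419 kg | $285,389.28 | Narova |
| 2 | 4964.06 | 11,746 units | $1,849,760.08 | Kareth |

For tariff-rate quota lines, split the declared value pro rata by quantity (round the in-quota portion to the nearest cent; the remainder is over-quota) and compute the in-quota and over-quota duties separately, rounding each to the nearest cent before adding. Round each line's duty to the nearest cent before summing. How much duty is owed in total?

Line 1 (7013.32, Narova, 1,419 kg, $285,389.28):
Base rate for 7013.32 is $4.50/kg.
Additional duty on 7013.32 from Narova: +63.9% ad valorem. Applied ad valorem rate = 63.9%.
Duty = $285,389.28 × 63.9% + 1,419 × $4.50 = $188,749.25.
Line 2 (4964.06, Kareth, 11,746 units, $1,849,760.08):
Code 4964.06 is under a tariff-rate quota (threshold 4,959 units). In-quota: 4,959 units at 8%; over-quota: 6,787 units at 13.5%.
Pro-rata value split: in-quota = $1,849,760.08 × 4,959/11,746 = $780,943.32; over-quota = $1,849,760.08 − $780,943.32 = $1,068,816.76.
In-quota duty = $780,943.32 × 8% = $62,475.47. Over-quota duty = $1,068,816.76 × 13.5% = $144,290.26.
Line duty = $62,475.47 + $144,290.26 = $206,765.73.
Total = $188,749.25 + $206,765.73 = $395,514.98.

$395,514.98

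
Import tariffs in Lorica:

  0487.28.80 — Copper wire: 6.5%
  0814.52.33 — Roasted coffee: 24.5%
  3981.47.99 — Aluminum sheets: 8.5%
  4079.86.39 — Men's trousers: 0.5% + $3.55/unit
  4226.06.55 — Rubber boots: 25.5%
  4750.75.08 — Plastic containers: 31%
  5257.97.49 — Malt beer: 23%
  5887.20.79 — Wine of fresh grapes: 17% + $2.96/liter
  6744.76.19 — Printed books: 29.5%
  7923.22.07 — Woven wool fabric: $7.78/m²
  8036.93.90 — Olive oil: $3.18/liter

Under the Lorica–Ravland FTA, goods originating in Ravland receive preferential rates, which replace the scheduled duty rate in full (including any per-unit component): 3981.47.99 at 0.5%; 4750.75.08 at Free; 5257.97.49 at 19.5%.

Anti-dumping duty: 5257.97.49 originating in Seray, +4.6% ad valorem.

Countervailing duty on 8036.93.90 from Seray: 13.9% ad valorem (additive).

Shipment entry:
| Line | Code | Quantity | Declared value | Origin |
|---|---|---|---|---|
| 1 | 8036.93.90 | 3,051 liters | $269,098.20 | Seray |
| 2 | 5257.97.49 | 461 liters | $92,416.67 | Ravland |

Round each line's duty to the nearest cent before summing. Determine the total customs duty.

Line 1 (8036.93.90, Seray, 3,051 liters, $269,098.20):
Base rate for 8036.93.90 is $3.18/liter.
Additional duty on 8036.93.90 from Seray: +13.9% ad valorem. Applied ad valorem rate = 13.9%.
Duty = $269,098.20 × 13.9% + 3,051 × $3.18 = $47,106.83.
Line 2 (5257.97.49, Ravland, 461 liters, $92,416.67):
Base rate for 5257.97.49 is 23%.
Origin Ravland qualifies under the Lorica–Ravland agreement and 5257.97.49 is covered: preferential rate 19.5% applies instead.
The additional-duty order on 5257.97.49 targets Seray, not Ravland; it does not apply.
Duty = $92,416.67 × 19.5% = $18,021.25.
Total = $47,106.83 + $18,021.25 = $65,128.08.

$65,128.08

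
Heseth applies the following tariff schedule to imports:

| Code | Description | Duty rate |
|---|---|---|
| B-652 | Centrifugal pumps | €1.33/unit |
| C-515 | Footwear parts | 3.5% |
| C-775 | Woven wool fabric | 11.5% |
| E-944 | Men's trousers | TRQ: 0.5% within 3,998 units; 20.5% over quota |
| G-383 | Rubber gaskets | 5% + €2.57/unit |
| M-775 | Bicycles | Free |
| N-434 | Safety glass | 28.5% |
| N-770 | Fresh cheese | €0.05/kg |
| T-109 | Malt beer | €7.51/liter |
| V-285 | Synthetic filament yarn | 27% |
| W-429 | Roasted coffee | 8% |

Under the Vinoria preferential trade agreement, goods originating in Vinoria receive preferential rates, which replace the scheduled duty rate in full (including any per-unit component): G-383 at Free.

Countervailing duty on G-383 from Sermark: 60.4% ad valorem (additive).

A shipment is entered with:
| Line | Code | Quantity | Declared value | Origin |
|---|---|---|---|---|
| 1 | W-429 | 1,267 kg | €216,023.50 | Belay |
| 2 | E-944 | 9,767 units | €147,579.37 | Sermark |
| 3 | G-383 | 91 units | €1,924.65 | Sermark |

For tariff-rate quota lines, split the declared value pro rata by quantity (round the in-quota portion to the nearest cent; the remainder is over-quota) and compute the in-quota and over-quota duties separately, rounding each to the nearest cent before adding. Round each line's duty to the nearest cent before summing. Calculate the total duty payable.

Line 1 (W-429, Belay, 1,267 kg, €216,023.50):
Base rate for W-429 is 8%.
Duty = €216,023.50 × 8% = €17,281.88.
Line 2 (E-944, Sermark, 9,767 units, €147,579.37):
Code E-944 is under a tariff-rate quota (threshold 3,998 units). In-quota: 3,998 units at 0.5%; over-quota: 5,769 units at 20.5%.
Pro-rata value split: in-quota = €147,579.37 × 3,998/9,767 = €60,409.78; over-quota = €147,579.37 − €60,409.78 = €87,169.59.
In-quota duty = €60,409.78 × 0.5% = €302.05. Over-quota duty = €87,169.59 × 20.5% = €17,869.77.
Line duty = €302.05 + €17,869.77 = €18,171.82.
Line 3 (G-383, Sermark, 91 units, €1,924.65):
Base rate for G-383 is 5% + €2.57/unit.
G-383 has an FTA preferential rate, but origin Sermark is not Vinoria; base rate stands.
Additional duty on G-383 from Sermark: +60.4%. Applied ad valorem rate: 5% + 60.4% = 65.4%.
Duty = €1,924.65 × 65.4% + 91 × €2.57 = €1,492.59.
Total = €17,281.88 + €18,171.82 + €1,492.59 = €36,946.29.

€36,946.29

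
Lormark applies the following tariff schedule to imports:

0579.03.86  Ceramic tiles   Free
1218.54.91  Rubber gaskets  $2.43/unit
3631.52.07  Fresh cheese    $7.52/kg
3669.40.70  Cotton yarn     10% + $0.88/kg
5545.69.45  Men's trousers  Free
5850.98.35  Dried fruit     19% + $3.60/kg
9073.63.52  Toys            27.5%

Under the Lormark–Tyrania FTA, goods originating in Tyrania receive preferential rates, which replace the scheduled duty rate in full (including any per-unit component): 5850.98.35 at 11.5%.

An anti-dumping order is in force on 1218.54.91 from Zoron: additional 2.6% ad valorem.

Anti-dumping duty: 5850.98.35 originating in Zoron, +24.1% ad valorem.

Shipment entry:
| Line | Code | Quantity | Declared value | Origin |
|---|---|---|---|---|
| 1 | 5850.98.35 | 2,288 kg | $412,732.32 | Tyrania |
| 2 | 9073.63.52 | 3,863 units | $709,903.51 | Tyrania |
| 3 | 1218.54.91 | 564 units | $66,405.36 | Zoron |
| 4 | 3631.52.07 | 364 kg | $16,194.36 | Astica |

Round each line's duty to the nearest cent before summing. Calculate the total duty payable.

$248,522.03

Line 1 (5850.98.35, Tyrania, 2,288 kg, $412,732.32):
Base rate for 5850.98.35 is 19% + $3.60/kg.
Origin Tyrania qualifies under the Lormark–Tyrania agreement and 5850.98.35 is covered: preferential rate 11.5% applies instead.
The additional-duty order on 5850.98.35 targets Zoron, not Tyrania; it does not apply.
Duty = $412,732.32 × 11.5% = $47,464.22.
Line 2 (9073.63.52, Tyrania, 3,863 units, $709,903.51):
Base rate for 9073.63.52 is 27.5%.
Origin Tyrania is the FTA partner but 9073.63.52 is not on the preference list; base rate stands.
Duty = $709,903.51 × 27.5% = $195,223.47.
Line 3 (1218.54.91, Zoron, 564 units, $66,405.36):
Base rate for 1218.54.91 is $2.43/unit.
Additional duty on 1218.54.91 from Zoron: +2.6% ad valorem. Applied ad valorem rate = 2.6%.
Duty = $66,405.36 × 2.6% + 564 × $2.43 = $3,097.06.
Line 4 (3631.52.07, Astica, 364 kg, $16,194.36):
Base rate for 3631.52.07 is $7.52/kg.
Duty = 364 × $7.52 = $2,737.28.
Total = $47,464.22 + $195,223.47 + $3,097.06 + $2,737.28 = $248,522.03.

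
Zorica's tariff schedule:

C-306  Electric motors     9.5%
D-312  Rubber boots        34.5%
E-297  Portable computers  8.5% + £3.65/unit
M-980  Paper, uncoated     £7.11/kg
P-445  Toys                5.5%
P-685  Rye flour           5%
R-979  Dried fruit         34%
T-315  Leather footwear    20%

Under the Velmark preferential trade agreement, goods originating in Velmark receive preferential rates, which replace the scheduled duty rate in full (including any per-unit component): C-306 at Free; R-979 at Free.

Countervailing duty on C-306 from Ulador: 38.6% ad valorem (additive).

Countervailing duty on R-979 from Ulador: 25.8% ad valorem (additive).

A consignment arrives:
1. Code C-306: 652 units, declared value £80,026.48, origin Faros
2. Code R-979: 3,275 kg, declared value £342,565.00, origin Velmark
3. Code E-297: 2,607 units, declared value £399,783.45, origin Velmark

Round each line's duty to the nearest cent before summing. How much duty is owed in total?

Line 1 (C-306, Faros, 652 units, £80,026.48):
Base rate for C-306 is 9.5%.
C-306 has an FTA preferential rate, but origin Faros is not Velmark; base rate stands.
The additional-duty order on C-306 targets Ulador, not Faros; it does not apply.
Duty = £80,026.48 × 9.5% = £7,602.52.
Line 2 (R-979, Velmark, 3,275 kg, £342,565.00):
Base rate for R-979 is 34%.
Origin Velmark qualifies under the Zorica–Velmark agreement and R-979 is covered: preferential rate Free applies instead.
The additional-duty order on R-979 targets Ulador, not Velmark; it does not apply.
Duty = £342,565.00 × 0% = £0.00.
Line 3 (E-297, Velmark, 2,607 units, £399,783.45):
Base rate for E-297 is 8.5% + £3.65/unit.
Origin Velmark is the FTA partner but E-297 is not on the preference list; base rate stands.
Duty = £399,783.45 × 8.5% + 2,607 × £3.65 = £43,497.14.
Total = £7,602.52 + £0.00 + £43,497.14 = £51,099.66.

£51,099.66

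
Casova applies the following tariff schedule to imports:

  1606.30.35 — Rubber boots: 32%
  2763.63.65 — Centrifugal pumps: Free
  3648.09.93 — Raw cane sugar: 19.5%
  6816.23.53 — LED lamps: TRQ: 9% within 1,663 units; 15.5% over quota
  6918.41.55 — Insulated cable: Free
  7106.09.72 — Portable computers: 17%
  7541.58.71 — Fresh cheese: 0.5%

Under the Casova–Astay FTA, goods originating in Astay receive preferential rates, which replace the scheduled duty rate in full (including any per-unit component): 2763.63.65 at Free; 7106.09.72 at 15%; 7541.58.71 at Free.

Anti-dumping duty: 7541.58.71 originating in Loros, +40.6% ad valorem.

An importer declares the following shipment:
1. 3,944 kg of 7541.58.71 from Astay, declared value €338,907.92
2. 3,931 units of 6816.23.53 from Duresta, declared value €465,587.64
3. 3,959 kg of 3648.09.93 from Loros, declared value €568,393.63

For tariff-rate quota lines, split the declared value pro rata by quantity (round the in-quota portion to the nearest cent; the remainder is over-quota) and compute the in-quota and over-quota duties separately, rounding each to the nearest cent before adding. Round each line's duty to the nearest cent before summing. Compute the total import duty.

Line 1 (7541.58.71, Astay, 3,944 kg, €338,907.92):
Base rate for 7541.58.71 is 0.5%.
Origin Astay qualifies under the Casova–Astay agreement and 7541.58.71 is covered: preferential rate Free applies instead.
The additional-duty order on 7541.58.71 targets Loros, not Astay; it does not apply.
Duty = €338,907.92 × 0% = €0.00.
Line 2 (6816.23.53, Duresta, 3,931 units, €465,587.64):
Code 6816.23.53 is under a tariff-rate quota (threshold 1,663 units). In-quota: 1,663 units at 9%; over-quota: 2,268 units at 15.5%.
Pro-rata value split: in-quota = €465,587.64 × 1,663/3,931 = €196,965.72; over-quota = €465,587.64 − €196,965.72 = €268,621.92.
In-quota duty = €196,965.72 × 9% = €17,726.91. Over-quota duty = €268,621.92 × 15.5% = €41,636.40.
Line duty = €17,726.91 + €41,636.40 = €59,363.31.
Line 3 (3648.09.93, Loros, 3,959 kg, €568,393.63):
Base rate for 3648.09.93 is 19.5%.
Duty = €568,393.63 × 19.5% = €110,836.76.
Total = €0.00 + €59,363.31 + €110,836.76 = €170,200.07.

€170,200.07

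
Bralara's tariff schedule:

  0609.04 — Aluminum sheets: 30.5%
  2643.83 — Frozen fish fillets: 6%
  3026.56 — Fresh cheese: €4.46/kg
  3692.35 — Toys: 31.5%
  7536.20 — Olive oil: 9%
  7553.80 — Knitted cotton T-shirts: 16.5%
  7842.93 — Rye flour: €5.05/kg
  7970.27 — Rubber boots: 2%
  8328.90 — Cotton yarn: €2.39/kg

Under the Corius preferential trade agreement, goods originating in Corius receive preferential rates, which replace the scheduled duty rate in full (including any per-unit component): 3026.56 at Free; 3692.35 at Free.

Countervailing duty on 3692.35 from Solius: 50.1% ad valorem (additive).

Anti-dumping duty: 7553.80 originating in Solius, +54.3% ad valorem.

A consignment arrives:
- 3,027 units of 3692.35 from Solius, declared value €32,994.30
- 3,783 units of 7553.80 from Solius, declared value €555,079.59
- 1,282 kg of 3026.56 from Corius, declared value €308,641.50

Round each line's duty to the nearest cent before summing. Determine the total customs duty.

€419,919.70

Line 1 (3692.35, Solius, 3,027 units, €32,994.30):
Base rate for 3692.35 is 31.5%.
3692.35 has an FTA preferential rate, but origin Solius is not Corius; base rate stands.
Additional duty on 3692.35 from Solius: +50.1%. Applied ad valorem rate: 31.5% + 50.1% = 81.6%.
Duty = €32,994.30 × 81.6% = €26,923.35.
Line 2 (7553.80, Solius, 3,783 units, €555,079.59):
Base rate for 7553.80 is 16.5%.
Additional duty on 7553.80 from Solius: +54.3%. Applied ad valorem rate: 16.5% + 54.3% = 70.8%.
Duty = €555,079.59 × 70.8% = €392,996.35.
Line 3 (3026.56, Corius, 1,282 kg, €308,641.50):
Base rate for 3026.56 is €4.46/kg.
Origin Corius qualifies under the Bralara–Corius agreement and 3026.56 is covered: preferential rate Free applies instead.
Duty = €308,641.50 × 0% = €0.00.
Total = €26,923.35 + €392,996.35 + €0.00 = €419,919.70.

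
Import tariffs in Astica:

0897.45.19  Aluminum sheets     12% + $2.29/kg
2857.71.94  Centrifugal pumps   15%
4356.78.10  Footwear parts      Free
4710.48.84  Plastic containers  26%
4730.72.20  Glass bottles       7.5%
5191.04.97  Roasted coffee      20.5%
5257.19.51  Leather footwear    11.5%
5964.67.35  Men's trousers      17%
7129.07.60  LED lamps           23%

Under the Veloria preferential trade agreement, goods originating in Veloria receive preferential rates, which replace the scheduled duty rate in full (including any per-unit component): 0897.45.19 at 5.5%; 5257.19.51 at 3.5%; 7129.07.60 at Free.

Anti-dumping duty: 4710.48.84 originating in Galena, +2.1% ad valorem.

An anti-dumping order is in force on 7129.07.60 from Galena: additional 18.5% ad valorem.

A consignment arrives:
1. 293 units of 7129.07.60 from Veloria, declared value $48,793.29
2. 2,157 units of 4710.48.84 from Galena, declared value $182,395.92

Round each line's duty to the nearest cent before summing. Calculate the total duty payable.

Line 1 (7129.07.60, Veloria, 293 units, $48,793.29):
Base rate for 7129.07.60 is 23%.
Origin Veloria qualifies under the Astica–Veloria agreement and 7129.07.60 is covered: preferential rate Free applies instead.
The additional-duty order on 7129.07.60 targets Galena, not Veloria; it does not apply.
Duty = $48,793.29 × 0% = $0.00.
Line 2 (4710.48.84, Galena, 2,157 units, $182,395.92):
Base rate for 4710.48.84 is 26%.
Additional duty on 4710.48.84 from Galena: +2.1%. Applied ad valorem rate: 26% + 2.1% = 28.1%.
Duty = $182,395.92 × 28.1% = $51,253.25.
Total = $0.00 + $51,253.25 = $51,253.25.

$51,253.25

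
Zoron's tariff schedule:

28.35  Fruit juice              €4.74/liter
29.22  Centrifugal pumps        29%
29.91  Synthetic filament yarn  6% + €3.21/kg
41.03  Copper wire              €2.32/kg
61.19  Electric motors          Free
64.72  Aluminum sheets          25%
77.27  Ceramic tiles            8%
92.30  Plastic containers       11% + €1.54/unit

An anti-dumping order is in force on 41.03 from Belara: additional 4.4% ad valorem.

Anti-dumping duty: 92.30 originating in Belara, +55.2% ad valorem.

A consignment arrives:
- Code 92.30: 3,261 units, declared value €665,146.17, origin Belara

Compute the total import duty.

€445,348.70

Line 1 (92.30, Belara, 3,261 units, €665,146.17):
Base rate for 92.30 is 11% + €1.54/unit.
Additional duty on 92.30 from Belara: +55.2%. Applied ad valorem rate: 11% + 55.2% = 66.2%.
Duty = €665,146.17 × 66.2% + 3,261 × €1.54 = €445,348.70.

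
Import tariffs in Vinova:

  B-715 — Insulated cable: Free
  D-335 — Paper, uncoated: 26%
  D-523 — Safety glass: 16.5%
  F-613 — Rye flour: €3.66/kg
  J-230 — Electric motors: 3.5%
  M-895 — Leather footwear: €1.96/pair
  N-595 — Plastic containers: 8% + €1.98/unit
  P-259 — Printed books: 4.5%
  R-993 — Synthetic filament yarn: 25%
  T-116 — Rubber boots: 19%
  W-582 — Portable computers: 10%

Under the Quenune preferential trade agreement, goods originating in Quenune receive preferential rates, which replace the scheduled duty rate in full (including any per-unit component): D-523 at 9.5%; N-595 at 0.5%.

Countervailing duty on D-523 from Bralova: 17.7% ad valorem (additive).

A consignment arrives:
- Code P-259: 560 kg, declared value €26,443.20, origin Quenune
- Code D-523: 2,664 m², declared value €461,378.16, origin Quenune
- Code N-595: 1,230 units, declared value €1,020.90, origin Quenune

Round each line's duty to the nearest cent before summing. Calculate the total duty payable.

€45,025.97

Line 1 (P-259, Quenune, 560 kg, €26,443.20):
Base rate for P-259 is 4.5%.
Origin Quenune is the FTA partner but P-259 is not on the preference list; base rate stands.
Duty = €26,443.20 × 4.5% = €1,189.94.
Line 2 (D-523, Quenune, 2,664 m², €461,378.16):
Base rate for D-523 is 16.5%.
Origin Quenune qualifies under the Vinova–Quenune agreement and D-523 is covered: preferential rate 9.5% applies instead.
The additional-duty order on D-523 targets Bralova, not Quenune; it does not apply.
Duty = €461,378.16 × 9.5% = €43,830.93.
Line 3 (N-595, Quenune, 1,230 units, €1,020.90):
Base rate for N-595 is 8% + €1.98/unit.
Origin Quenune qualifies under the Vinova–Quenune agreement and N-595 is covered: preferential rate 0.5% applies instead.
Duty = €1,020.90 × 0.5% = €5.10.
Total = €1,189.94 + €43,830.93 + €5.10 = €45,025.97.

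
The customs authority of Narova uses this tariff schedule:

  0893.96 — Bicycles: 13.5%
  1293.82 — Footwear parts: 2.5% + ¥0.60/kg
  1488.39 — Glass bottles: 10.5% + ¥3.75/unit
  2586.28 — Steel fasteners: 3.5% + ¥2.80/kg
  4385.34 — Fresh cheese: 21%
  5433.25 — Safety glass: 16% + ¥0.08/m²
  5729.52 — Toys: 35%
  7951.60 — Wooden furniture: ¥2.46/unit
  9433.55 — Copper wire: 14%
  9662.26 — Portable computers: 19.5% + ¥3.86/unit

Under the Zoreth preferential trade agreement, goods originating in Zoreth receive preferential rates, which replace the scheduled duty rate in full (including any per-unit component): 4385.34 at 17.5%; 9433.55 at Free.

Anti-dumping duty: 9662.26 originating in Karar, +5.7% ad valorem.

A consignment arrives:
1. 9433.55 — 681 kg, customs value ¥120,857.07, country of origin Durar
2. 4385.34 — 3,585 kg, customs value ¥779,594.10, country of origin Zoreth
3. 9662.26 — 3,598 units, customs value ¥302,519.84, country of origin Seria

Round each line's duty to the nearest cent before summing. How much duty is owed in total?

Line 1 (9433.55, Durar, 681 kg, ¥120,857.07):
Base rate for 9433.55 is 14%.
9433.55 has an FTA preferential rate, but origin Durar is not Zoreth; base rate stands.
Duty = ¥120,857.07 × 14% = ¥16,919.99.
Line 2 (4385.34, Zoreth, 3,585 kg, ¥779,594.10):
Base rate for 4385.34 is 21%.
Origin Zoreth qualifies under the Narova–Zoreth agreement and 4385.34 is covered: preferential rate 17.5% applies instead.
Duty = ¥779,594.10 × 17.5% = ¥136,428.97.
Line 3 (9662.26, Seria, 3,598 units, ¥302,519.84):
Base rate for 9662.26 is 19.5% + ¥3.86/unit.
The additional-duty order on 9662.26 targets Karar, not Seria; it does not apply.
Duty = ¥302,519.84 × 19.5% + 3,598 × ¥3.86 = ¥72,879.65.
Total = ¥16,919.99 + ¥136,428.97 + ¥72,879.65 = ¥226,228.61.

¥226,228.61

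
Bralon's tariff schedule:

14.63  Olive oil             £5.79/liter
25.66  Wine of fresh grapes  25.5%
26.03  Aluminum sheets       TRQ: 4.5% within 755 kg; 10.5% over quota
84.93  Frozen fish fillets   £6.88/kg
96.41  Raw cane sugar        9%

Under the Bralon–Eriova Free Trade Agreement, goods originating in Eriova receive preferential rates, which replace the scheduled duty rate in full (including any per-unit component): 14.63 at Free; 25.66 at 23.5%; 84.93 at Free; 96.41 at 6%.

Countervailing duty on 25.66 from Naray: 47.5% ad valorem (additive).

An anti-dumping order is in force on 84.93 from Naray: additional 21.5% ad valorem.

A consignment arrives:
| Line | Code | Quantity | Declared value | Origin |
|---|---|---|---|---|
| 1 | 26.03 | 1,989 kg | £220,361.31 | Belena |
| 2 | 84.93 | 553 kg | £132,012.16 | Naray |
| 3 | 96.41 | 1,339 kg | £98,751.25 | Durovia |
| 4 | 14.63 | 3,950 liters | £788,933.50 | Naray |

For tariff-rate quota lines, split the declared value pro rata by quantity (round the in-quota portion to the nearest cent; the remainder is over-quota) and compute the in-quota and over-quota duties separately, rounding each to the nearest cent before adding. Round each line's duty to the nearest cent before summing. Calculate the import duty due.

Line 1 (26.03, Belena, 1,989 kg, £220,361.31):
Code 26.03 is under a tariff-rate quota (threshold 755 kg). In-quota: 755 kg at 4.5%; over-quota: 1,234 kg at 10.5%.
Pro-rata value split: in-quota = £220,361.31 × 755/1,989 = £83,646.45; over-quota = £220,361.31 − £83,646.45 = £136,714.86.
In-quota duty = £83,646.45 × 4.5% = £3,764.09. Over-quota duty = £136,714.86 × 10.5% = £14,355.06.
Line duty = £3,764.09 + £14,355.06 = £18,119.15.
Line 2 (84.93, Naray, 553 kg, £132,012.16):
Base rate for 84.93 is £6.88/kg.
84.93 has an FTA preferential rate, but origin Naray is not Eriova; base rate stands.
Additional duty on 84.93 from Naray: +21.5% ad valorem. Applied ad valorem rate = 21.5%.
Duty = £132,012.16 × 21.5% + 553 × £6.88 = £32,187.25.
Line 3 (96.41, Durovia, 1,339 kg, £98,751.25):
Base rate for 96.41 is 9%.
96.41 has an FTA preferential rate, but origin Durovia is not Eriova; base rate stands.
Duty = £98,751.25 × 9% = £8,887.61.
Line 4 (14.63, Naray, 3,950 liters, £788,933.50):
Base rate for 14.63 is £5.79/liter.
14.63 has an FTA preferential rate, but origin Naray is not Eriova; base rate stands.
Duty = 3,950 × £5.79 = £22,870.50.
Total = £18,119.15 + £32,187.25 + £8,887.61 + £22,870.50 = £82,064.51.

£82,064.51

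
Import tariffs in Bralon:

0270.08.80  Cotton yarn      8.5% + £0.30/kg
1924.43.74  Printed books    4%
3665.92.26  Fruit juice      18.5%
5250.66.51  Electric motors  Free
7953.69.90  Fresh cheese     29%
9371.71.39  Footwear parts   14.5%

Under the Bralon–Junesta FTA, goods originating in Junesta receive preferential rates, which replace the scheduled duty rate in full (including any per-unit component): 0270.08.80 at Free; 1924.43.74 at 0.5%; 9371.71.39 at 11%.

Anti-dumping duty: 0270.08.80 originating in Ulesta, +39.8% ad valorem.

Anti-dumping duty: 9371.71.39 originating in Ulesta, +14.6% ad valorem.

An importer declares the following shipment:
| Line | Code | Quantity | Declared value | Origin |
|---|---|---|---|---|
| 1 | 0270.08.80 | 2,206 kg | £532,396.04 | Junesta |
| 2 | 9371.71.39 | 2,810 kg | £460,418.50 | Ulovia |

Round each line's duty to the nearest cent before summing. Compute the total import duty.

£66,760.68

Line 1 (0270.08.80, Junesta, 2,206 kg, £532,396.04):
Base rate for 0270.08.80 is 8.5% + £0.30/kg.
Origin Junesta qualifies under the Bralon–Junesta agreement and 0270.08.80 is covered: preferential rate Free applies instead.
The additional-duty order on 0270.08.80 targets Ulesta, not Junesta; it does not apply.
Duty = £532,396.04 × 0% = £0.00.
Line 2 (9371.71.39, Ulovia, 2,810 kg, £460,418.50):
Base rate for 9371.71.39 is 14.5%.
9371.71.39 has an FTA preferential rate, but origin Ulovia is not Junesta; base rate stands.
The additional-duty order on 9371.71.39 targets Ulesta, not Ulovia; it does not apply.
Duty = £460,418.50 × 14.5% = £66,760.68.
Total = £0.00 + £66,760.68 = £66,760.68.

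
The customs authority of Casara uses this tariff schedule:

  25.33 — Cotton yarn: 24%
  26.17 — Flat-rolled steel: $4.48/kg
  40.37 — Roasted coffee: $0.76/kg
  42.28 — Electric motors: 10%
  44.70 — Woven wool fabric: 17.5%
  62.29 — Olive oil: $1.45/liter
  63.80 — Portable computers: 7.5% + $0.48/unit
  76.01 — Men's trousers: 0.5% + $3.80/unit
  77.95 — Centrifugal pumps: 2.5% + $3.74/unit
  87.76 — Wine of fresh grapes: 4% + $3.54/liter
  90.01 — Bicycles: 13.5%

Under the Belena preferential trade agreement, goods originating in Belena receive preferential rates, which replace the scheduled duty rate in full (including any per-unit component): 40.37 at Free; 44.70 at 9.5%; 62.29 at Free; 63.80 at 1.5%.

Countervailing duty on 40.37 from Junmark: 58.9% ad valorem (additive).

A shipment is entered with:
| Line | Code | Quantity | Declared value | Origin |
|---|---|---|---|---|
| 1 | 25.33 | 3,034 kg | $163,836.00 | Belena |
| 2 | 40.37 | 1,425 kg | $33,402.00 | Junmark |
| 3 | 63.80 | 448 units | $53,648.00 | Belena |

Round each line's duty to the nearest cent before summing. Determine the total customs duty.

Line 1 (25.33, Belena, 3,034 kg, $163,836.00):
Base rate for 25.33 is 24%.
Origin Belena is the FTA partner but 25.33 is not on the preference list; base rate stands.
Duty = $163,836.00 × 24% = $39,320.64.
Line 2 (40.37, Junmark, 1,425 kg, $33,402.00):
Base rate for 40.37 is $0.76/kg.
40.37 has an FTA preferential rate, but origin Junmark is not Belena; base rate stands.
Additional duty on 40.37 from Junmark: +58.9% ad valorem. Applied ad valorem rate = 58.9%.
Duty = $33,402.00 × 58.9% + 1,425 × $0.76 = $20,756.78.
Line 3 (63.80, Belena, 448 units, $53,648.00):
Base rate for 63.80 is 7.5% + $0.48/unit.
Origin Belena qualifies under the Casara–Belena agreement and 63.80 is covered: preferential rate 1.5% applies instead.
Duty = $53,648.00 × 1.5% = $804.72.
Total = $39,320.64 + $20,756.78 + $804.72 = $60,882.14.

$60,882.14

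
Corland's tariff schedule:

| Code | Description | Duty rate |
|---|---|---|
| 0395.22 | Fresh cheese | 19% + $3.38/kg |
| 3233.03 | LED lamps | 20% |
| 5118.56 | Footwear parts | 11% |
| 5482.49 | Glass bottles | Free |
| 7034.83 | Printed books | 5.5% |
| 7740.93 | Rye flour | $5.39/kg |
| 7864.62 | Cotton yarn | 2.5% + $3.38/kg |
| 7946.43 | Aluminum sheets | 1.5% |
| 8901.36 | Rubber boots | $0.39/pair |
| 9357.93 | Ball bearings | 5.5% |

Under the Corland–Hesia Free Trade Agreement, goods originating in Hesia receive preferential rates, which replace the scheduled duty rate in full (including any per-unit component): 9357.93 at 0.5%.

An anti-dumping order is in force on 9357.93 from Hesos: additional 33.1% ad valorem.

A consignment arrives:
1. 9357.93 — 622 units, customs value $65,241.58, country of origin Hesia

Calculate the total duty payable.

Line 1 (9357.93, Hesia, 622 units, $65,241.58):
Base rate for 9357.93 is 5.5%.
Origin Hesia qualifies under the Corland–Hesia agreement and 9357.93 is covered: preferential rate 0.5% applies instead.
The additional-duty order on 9357.93 targets Hesos, not Hesia; it does not apply.
Duty = $65,241.58 × 0.5% = $326.21.

$326.21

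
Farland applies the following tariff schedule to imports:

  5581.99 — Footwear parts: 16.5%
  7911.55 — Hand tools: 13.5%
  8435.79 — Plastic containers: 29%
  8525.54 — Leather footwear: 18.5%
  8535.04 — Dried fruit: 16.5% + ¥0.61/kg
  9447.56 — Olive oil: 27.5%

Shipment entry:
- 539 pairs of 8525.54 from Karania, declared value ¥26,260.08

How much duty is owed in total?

Line 1 (8525.54, Karania, 539 pairs, ¥26,260.08):
Base rate for 8525.54 is 18.5%.
Duty = ¥26,260.08 × 18.5% = ¥4,858.11.

¥4,858.11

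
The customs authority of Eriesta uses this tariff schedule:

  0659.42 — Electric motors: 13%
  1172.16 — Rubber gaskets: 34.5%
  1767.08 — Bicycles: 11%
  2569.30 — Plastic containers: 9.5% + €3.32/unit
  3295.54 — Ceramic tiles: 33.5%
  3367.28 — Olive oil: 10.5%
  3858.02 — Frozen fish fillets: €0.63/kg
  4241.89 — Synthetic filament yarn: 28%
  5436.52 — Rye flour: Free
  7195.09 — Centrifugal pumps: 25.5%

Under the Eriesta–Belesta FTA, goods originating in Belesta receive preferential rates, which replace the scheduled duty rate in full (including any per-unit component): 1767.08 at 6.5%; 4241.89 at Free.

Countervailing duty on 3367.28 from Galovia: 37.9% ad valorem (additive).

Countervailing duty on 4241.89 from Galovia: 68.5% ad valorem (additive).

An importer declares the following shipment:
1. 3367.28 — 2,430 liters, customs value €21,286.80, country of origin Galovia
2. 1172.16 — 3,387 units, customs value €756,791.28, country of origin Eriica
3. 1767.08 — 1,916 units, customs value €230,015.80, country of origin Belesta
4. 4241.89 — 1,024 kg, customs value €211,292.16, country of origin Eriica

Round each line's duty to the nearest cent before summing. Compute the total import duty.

€345,508.63

Line 1 (3367.28, Galovia, 2,430 liters, €21,286.80):
Base rate for 3367.28 is 10.5%.
Additional duty on 3367.28 from Galovia: +37.9%. Applied ad valorem rate: 10.5% + 37.9% = 48.4%.
Duty = €21,286.80 × 48.4% = €10,302.81.
Line 2 (1172.16, Eriica, 3,387 units, €756,791.28):
Base rate for 1172.16 is 34.5%.
Duty = €756,791.28 × 34.5% = €261,092.99.
Line 3 (1767.08, Belesta, 1,916 units, €230,015.80):
Base rate for 1767.08 is 11%.
Origin Belesta qualifies under the Eriesta–Belesta agreement and 1767.08 is covered: preferential rate 6.5% applies instead.
Duty = €230,015.80 × 6.5% = €14,951.03.
Line 4 (4241.89, Eriica, 1,024 kg, €211,292.16):
Base rate for 4241.89 is 28%.
4241.89 has an FTA preferential rate, but origin Eriica is not Belesta; base rate stands.
The additional-duty order on 4241.89 targets Galovia, not Eriica; it does not apply.
Duty = €211,292.16 × 28% = €59,161.80.
Total = €10,302.81 + €261,092.99 + €14,951.03 + €59,161.80 = €345,508.63.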